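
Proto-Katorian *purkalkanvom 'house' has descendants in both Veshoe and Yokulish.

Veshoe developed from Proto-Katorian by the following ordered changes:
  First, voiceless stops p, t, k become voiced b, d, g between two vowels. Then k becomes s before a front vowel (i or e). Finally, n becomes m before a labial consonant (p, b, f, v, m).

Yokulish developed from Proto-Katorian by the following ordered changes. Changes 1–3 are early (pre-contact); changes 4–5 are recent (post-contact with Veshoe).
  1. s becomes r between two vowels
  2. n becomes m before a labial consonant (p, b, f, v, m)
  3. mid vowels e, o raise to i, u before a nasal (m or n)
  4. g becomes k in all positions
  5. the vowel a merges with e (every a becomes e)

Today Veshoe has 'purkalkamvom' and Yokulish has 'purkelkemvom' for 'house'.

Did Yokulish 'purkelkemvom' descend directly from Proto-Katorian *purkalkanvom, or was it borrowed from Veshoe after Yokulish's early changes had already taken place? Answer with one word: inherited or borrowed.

borrowed

If inherited, *purkalkanvom would pass through all of Yokulish's changes:
Yokulish: *purkalkanvom > purkalkamvom > purkalkamvum > purkelkemvum  (by nasal place assimilation, pre-nasal raising, vowel merger)
If borrowed from Veshoe 'purkalkamvom' after the early changes, it would undergo only the recent ones:
  rule 4 (unconditioned shift): no change (purkalkamvom)
  rule 5 (vowel merger): purkalkamvom → purkelkemvom
  ⇒ as a loan: purkelkemvom
Yokulish 'purkelkemvom' matches the loan outcome 'purkelkemvom', not the inherited 'purkelkemvum' — it skipped the early Yokulish changes, so it was borrowed from Veshoe.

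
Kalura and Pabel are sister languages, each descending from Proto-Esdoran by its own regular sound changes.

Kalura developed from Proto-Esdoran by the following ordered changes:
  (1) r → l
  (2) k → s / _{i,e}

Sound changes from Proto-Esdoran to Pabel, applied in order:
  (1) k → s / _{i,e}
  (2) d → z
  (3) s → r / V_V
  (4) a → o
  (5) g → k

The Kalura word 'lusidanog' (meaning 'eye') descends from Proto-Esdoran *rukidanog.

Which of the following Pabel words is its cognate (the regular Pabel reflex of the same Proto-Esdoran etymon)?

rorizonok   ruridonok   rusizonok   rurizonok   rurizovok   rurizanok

rurizonok

Pabel: start from *rukidanog.
  rule 1 (palatalisation): rukidanog → rusidanog
  rule 2 (unconditioned shift): rusidanog → rusizanog
  rule 3 (rhotacism): rusizanog → rurizanog
  rule 4 (vowel merger): rurizanog → rurizonog
  rule 5 (unconditioned shift): rurizonog → rurizonok
  ⇒ Pabel rurizonok
Only 'rurizonok' matches the regular Pabel development of *rukidanog.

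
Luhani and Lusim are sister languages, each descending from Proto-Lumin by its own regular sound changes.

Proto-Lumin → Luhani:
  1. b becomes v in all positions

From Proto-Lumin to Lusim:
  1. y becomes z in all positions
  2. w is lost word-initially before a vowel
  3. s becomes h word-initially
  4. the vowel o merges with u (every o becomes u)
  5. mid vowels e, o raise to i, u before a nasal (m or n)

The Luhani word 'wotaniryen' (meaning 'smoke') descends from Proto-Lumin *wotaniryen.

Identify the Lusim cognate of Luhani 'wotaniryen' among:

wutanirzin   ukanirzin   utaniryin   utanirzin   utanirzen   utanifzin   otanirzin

utanirzin

Lusim: start from *wotaniryen.
  rule 1 (unconditioned shift): wotaniryen → wotanirzen
  rule 2 (glide loss): wotanirzen → otanirzen
  rule 3: no change — otanirzen
  rule 4 (vowel merger): otanirzen → utanirzen
  rule 5 (pre-nasal raising): utanirzen → utanirzin
  ⇒ Lusim utanirzin
Only 'utanirzin' matches the regular Lusim development of *wotaniryen.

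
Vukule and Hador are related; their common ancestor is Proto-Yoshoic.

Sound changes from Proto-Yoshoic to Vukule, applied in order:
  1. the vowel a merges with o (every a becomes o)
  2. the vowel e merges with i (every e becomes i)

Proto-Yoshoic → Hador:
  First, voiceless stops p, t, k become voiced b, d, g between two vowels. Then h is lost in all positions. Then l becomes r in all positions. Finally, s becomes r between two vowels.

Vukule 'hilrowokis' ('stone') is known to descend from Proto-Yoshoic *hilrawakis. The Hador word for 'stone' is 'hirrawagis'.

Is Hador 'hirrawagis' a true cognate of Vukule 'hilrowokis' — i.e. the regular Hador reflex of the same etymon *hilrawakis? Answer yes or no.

Derive the expected Hador reflex of *hilrawakis:
Hador: start from *hilrawakis.
  rule 1 (intervocalic voicing): hilrawakis → hilrawagis
  rule 2 (h-loss): hilrawagis → ilrawagis
  rule 3 (unconditioned shift): ilrawagis → irrawagis
  rule 4: no change — irrawagis
  ⇒ Hador irrawagis
The regular Hador reflex would be 'irrawagis', but the attested form is 'hirrawagis'. The correspondence is irregular, so they are not cognates (the Hador form has a different source).

no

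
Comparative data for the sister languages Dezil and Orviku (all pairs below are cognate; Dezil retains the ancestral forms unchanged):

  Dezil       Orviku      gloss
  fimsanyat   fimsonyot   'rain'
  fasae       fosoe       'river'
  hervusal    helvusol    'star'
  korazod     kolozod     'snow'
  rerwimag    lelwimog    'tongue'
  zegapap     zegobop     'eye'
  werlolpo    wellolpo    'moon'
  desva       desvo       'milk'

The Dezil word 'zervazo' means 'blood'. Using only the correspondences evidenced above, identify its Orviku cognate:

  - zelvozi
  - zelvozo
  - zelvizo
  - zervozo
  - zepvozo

hervusal ~ helvusol — Dezil r corresponds to Orviku l after a vowel, before a labial obstruent.
fimsanyat ~ fimsonyot, fasae ~ fosoe — Dezil a corresponds to Orviku o after a consonant, before a consonant other than r, m, n, p, b, f, v.
Applying these to Dezil 'zervazo':
  zervazo → zelvazo   (r→l after a vowel, before a labial obstruent)
  zelvazo → zelvozo   (a→o after a consonant, before a consonant other than r, m, n, p, b, f, v)
So the Orviku cognate is 'zelvozo'.

zelvozo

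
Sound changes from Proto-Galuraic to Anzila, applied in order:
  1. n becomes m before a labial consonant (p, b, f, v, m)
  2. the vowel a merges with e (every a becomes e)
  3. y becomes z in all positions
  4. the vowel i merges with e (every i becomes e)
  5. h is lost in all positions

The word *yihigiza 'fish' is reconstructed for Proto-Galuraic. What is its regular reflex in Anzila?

Anzila: *yihigiza
  yihigiza (rule 1 does not apply)
  yihigiza → yihigize   [vowel merger]
  yihigize → zihigize   [unconditioned shift]
  zihigize → zehegeze   [vowel merger]
  zehegeze → zeegeze   [h-loss]
  giving Anzila zeegeze.

zeegeze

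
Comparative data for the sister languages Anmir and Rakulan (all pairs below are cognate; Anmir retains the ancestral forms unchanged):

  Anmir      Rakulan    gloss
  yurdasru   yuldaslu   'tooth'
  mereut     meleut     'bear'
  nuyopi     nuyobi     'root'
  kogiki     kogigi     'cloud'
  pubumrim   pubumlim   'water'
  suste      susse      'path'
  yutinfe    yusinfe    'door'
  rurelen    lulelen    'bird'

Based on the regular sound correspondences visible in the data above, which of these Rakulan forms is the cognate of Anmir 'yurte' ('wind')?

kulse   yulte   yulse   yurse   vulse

yulse

yurdasru ~ yuldaslu — Anmir r corresponds to Rakulan l after a vowel, before a consonant other than r, m, n, p, b, f, v.
suste ~ susse — Anmir t corresponds to Rakulan s after a consonant, before a front vowel.
Applying these to Anmir 'yurte':
  yurte → yulte   (r→l after a vowel, before a consonant other than r, m, n, p, b, f, v)
  yulte → yulse   (t→s after a consonant, before a front vowel)
So the Rakulan cognate is 'yulse'.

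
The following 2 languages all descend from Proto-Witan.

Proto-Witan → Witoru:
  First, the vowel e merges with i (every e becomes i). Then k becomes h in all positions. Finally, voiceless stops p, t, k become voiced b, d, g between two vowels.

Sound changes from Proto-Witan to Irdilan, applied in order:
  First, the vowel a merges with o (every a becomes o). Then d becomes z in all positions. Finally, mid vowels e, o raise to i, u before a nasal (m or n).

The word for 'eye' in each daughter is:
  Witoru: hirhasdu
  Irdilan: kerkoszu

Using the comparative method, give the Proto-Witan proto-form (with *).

Position 2: Witoru has i, Irdilan has e. Irdilan preserves e here (none of its changes turn any other segment into e), so the proto-segment is *e.
Position 1: Witoru has h, Irdilan has k. Irdilan preserves k here (none of its changes turn any other segment into k), so the proto-segment is *k.
Position 7: Witoru has d, Irdilan has z. Taking the neighbouring segments as reconstructed: Witoru d can only go back to *d; Irdilan z could go back to *d or *z — the one source consistent with every daughter is *d.
Verify the candidate proto-form against each daughter:
Witoru: start from *kerkasdu.
  rule 1 (vowel merger): kerkasdu → kirkasdu
  rule 2 (unconditioned shift): kirkasdu → hirhasdu
  rule 3: no change — hirhasdu
  ⇒ Witoru hirhasdu
Irdilan: start from *kerkasdu.
  rule 1 (vowel merger): kerkasdu → kerkosdu
  rule 2 (unconditioned shift): kerkosdu → kerkoszu
  rule 3: no change — kerkoszu
  ⇒ Irdilan kerkoszu
No other proto-form is consistent with every reflex, so the reconstruction is *kerkasdu.

*kerkasdu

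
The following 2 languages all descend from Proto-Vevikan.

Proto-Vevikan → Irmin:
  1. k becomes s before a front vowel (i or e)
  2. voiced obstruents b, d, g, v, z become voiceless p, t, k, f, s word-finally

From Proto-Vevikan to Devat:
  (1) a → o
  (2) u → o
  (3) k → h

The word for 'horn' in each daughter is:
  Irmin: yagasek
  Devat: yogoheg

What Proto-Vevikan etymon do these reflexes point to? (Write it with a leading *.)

*yagakeg

Position 7: Irmin has k, Devat has g. Devat preserves g here (none of its changes turn any other segment into g), so the proto-segment is *g.
Position 5: Irmin has s, Devat has h. Taking the neighbouring segments as reconstructed: Irmin s could go back to *k or *s; Devat h could go back to *k or *h — the one source consistent with every daughter is *k.
Position 2: Irmin has a, Devat has o. Irmin preserves a here (none of its changes turn any other segment into a), so the proto-segment is *a.
This points to *yagakeg. Verify forward in each daughter:
Irmin: *yagakeg > yagaseg > yagasek  (by palatalisation, final devoicing)
Devat: *yagakeg > yogokeg > yogoheg  (by vowel merger, unconditioned shift)
Only *yagakeg yields all of Irmin yagasek, Devat yogoheg.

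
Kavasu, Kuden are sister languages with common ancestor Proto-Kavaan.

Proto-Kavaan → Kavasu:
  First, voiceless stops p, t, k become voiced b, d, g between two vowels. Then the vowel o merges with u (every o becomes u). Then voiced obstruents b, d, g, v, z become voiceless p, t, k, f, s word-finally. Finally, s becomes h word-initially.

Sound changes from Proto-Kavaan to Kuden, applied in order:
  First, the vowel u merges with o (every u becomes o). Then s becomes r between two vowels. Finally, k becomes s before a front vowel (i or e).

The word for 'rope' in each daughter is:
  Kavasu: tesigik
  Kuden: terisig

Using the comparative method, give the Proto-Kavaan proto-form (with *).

*tesikig

Position 7: Kavasu has k, Kuden has g. Kuden preserves g here (none of its changes turn any other segment into g), so the proto-segment is *g.
Position 5: Kavasu has g, Kuden has s. Taking the neighbouring segments as reconstructed: Kavasu g could go back to *k or *g; Kuden s can only go back to *k — the one source consistent with every daughter is *k.
This points to *tesikig. Verify forward in each daughter:
Kavasu: start from *tesikig.
  rule 1 (intervocalic voicing): tesikig → tesigig
  rule 2: no change — tesigig
  rule 3 (final devoicing): tesigig → tesigik
  rule 4: no change — tesigik
  ⇒ Kavasu tesigik
Kuden: start from *tesikig.
  rule 1: no change — tesikig
  rule 2 (rhotacism): tesikig → terikig
  rule 3 (palatalisation): terikig → terisig
  ⇒ Kuden terisig
No other proto-form is consistent with every reflex, so the reconstruction is *tesikig.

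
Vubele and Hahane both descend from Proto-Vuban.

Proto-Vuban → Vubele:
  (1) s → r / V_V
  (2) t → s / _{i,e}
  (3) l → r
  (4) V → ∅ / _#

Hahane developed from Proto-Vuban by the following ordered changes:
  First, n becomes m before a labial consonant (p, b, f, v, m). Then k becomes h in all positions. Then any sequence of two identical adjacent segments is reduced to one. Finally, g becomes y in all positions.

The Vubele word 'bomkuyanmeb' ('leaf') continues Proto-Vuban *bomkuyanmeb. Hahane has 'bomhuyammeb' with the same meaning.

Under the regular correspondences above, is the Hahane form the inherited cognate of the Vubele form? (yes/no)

no

Derive the expected Hahane reflex of *bomkuyanmeb:
Hahane: *bomkuyanmeb > bomkuyammeb > bomhuyammeb > bomhuyameb  (by nasal place assimilation, unconditioned shift, degemination)
The regular Hahane reflex would be 'bomhuyameb', but the attested form is 'bomhuyammeb'. The correspondence is irregular, so they are not cognates (the Hahane form has a different source).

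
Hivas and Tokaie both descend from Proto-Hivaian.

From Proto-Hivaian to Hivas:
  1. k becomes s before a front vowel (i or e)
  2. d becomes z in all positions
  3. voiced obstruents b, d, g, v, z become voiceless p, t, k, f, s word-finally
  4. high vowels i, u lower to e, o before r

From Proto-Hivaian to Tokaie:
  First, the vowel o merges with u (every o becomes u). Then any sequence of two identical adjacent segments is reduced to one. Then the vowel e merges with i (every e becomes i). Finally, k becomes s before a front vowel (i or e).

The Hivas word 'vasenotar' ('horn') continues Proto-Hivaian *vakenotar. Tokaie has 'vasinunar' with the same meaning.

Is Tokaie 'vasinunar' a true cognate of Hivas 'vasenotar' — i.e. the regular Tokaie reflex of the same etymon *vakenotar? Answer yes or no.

Derive the expected Tokaie reflex of *vakenotar:
Tokaie: start from *vakenotar.
  rule 1 (vowel merger): vakenotar → vakenutar
  rule 2: no change — vakenutar
  rule 3 (vowel merger): vakenutar → vakinutar
  rule 4 (palatalisation): vakinutar → vasinutar
  ⇒ Tokaie vasinutar
The regular Tokaie reflex would be 'vasinutar', but the attested form is 'vasinunar'. The correspondence is irregular, so they are not cognates (the Tokaie form has a different source).

no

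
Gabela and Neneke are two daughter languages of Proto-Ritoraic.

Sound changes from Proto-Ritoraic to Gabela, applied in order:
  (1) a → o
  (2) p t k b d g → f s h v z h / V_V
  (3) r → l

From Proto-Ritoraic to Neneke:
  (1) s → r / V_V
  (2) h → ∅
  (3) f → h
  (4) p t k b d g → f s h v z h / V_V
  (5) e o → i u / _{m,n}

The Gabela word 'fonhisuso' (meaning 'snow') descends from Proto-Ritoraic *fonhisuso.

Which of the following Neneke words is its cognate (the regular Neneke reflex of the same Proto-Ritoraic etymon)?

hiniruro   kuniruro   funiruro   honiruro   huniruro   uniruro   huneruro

Neneke: *fonhisuso > fonhiruro > foniruro > honiruro > huniruro  (by rhotacism, h-loss, unconditioned shift, pre-nasal raising)
The other candidates each miss or misapply at least one Neneke change.

huniruro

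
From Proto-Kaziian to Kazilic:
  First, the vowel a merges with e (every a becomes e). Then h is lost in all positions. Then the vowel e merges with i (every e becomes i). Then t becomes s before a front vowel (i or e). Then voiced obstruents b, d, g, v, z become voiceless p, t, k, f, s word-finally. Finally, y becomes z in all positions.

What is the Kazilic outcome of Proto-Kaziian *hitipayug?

Kazilic: *hitipayug
  hitipayug → hitipeyug   [vowel merger]
  hitipeyug → itipeyug   [h-loss]
  itipeyug → itipiyug   [vowel merger]
  itipiyug → isipiyug   [palatalisation]
  isipiyug → isipiyuk   [final devoicing]
  isipiyuk → isipizuk   [unconditioned shift]
  giving Kazilic isipizuk.

isipizuk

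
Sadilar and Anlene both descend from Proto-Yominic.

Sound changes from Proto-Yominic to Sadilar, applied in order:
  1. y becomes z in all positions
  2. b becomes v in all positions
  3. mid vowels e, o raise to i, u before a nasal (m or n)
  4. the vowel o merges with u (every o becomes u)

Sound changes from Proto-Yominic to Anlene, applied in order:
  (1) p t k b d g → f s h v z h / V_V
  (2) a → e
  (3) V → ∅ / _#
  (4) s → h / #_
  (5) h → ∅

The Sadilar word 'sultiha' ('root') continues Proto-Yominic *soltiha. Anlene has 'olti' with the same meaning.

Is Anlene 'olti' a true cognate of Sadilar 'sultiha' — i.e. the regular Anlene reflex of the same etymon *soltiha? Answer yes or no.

yes

Derive the expected Anlene reflex of *soltiha:
Anlene: start from *soltiha.
  rule 1: no change — soltiha
  rule 2 (vowel merger): soltiha → soltihe
  rule 3 (apocope): soltihe → soltih
  rule 4 (debuccalisation): soltih → holtih
  rule 5 (h-loss): holtih → olti
  ⇒ Anlene olti
Anlene 'olti' matches the regular reflex exactly, so the pair is cognate.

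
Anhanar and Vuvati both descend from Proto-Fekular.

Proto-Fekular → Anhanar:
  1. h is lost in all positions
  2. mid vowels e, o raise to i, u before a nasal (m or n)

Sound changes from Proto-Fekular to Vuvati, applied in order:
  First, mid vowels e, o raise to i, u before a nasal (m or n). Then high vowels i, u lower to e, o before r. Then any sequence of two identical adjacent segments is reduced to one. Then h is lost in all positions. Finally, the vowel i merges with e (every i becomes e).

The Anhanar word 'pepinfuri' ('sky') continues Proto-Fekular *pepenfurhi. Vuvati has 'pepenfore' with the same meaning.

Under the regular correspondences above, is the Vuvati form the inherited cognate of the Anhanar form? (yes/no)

yes

Derive the expected Vuvati reflex of *pepenfurhi:
Vuvati: *pepenfurhi > pepinfurhi > pepinforhi > pepinfori > pepenfore  (by pre-nasal raising, pre-rhotic lowering, h-loss, vowel merger)
Vuvati 'pepenfore' matches the regular reflex exactly, so the pair is cognate.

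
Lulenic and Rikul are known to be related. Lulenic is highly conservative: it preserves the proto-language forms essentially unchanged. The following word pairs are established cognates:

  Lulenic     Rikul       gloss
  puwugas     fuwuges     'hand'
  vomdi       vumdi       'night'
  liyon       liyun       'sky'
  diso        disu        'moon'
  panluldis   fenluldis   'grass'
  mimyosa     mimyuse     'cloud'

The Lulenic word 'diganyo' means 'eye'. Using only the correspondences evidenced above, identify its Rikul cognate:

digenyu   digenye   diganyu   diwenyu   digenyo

digenyu

panluldis ~ fenluldis — Lulenic a corresponds to Rikul e after a consonant, before a nasal.
diso ~ disu — Lulenic o corresponds to Rikul u word-finally.
Applying these to Lulenic 'diganyo':
  diganyo → digenyo   (a→e after a consonant, before a nasal)
  digenyo → digenyu   (o→u word-finally)
So the Rikul cognate is 'digenyu'.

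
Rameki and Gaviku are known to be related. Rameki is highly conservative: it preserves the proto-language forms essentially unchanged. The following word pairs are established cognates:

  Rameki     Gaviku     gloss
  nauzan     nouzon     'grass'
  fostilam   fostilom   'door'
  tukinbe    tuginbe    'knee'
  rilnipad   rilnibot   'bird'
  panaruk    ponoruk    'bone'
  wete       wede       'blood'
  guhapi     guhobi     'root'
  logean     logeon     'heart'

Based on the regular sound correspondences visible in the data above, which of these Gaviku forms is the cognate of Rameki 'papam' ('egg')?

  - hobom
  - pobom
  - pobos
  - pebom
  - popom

guhapi ~ guhobi — Rameki a corresponds to Gaviku o after a consonant, before a labial obstruent.
rilnipad ~ rilnibot — Rameki p corresponds to Gaviku b between vowels (before a back vowel).
fostilam ~ fostilom — Rameki a corresponds to Gaviku o after a consonant, before a nasal.
Applying these to Rameki 'papam':
  papam → popam   (a→o after a consonant, before a labial obstruent)
  popam → pobam   (p→b between vowels (before a back vowel))
  pobam → pobom   (a→o after a consonant, before a nasal)
So the Gaviku cognate is 'pobom'.

pobom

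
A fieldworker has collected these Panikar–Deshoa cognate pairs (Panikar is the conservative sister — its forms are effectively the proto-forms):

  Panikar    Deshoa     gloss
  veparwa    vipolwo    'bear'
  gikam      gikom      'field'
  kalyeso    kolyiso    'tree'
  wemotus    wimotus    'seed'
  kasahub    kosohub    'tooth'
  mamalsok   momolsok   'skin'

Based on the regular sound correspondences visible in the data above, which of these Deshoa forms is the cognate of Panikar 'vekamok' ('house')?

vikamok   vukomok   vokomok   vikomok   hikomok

vikomok

kalyeso ~ kolyiso — Panikar e corresponds to Deshoa i after a consonant, before a consonant other than r, m, n, p, b, f, v.
gikam ~ gikom, mamalsok ~ momolsok — Panikar a corresponds to Deshoa o after a consonant, before a nasal.
Applying these to Panikar 'vekamok':
  vekamok → vikamok   (e→i after a consonant, before a consonant other than r, m, n, p, b, f, v)
  vikamok → vikomok   (a→o after a consonant, before a nasal)
So the Deshoa cognate is 'vikomok'.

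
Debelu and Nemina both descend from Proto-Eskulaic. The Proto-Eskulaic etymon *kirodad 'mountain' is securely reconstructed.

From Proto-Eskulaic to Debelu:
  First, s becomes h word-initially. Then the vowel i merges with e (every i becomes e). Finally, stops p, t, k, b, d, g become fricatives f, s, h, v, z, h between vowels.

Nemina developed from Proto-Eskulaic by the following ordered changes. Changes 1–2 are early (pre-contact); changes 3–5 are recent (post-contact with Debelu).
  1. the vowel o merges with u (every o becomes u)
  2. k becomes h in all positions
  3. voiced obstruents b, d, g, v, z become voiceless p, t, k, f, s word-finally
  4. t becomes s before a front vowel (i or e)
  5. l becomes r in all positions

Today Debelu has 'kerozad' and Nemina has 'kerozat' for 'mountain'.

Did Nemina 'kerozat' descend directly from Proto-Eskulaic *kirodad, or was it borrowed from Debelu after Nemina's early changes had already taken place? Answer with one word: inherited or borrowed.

If inherited, *kirodad would pass through all of Nemina's changes:
Nemina: *kirodad > kirudad > hirudad > hirudat  (by vowel merger, unconditioned shift, final devoicing)
If borrowed from Debelu 'kerozad' after the early changes, it would undergo only the recent ones:
  rule 3 (final devoicing): kerozad → kerozat
  rule 4 (palatalisation): no change (kerozat)
  rule 5 (unconditioned shift): no change (kerozat)
  ⇒ as a loan: kerozat
Nemina 'kerozat' matches the loan outcome 'kerozat', not the inherited 'hirudat' — it skipped the early Nemina changes, so it was borrowed from Debelu.

borrowed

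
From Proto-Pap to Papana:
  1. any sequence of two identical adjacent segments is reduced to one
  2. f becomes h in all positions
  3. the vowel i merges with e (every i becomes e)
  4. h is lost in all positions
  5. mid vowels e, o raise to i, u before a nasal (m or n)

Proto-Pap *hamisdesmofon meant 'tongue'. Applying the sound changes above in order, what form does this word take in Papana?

Papana: start from *hamisdesmofon.
  rule 1: no change — hamisdesmofon
  rule 2 (unconditioned shift): hamisdesmofon → hamisdesmohon
  rule 3 (vowel merger): hamisdesmohon → hamesdesmohon
  rule 4 (h-loss): hamesdesmohon → amesdesmoon
  rule 5 (pre-nasal raising): amesdesmoon → amesdesmoun
  ⇒ Papana amesdesmoun

amesdesmoun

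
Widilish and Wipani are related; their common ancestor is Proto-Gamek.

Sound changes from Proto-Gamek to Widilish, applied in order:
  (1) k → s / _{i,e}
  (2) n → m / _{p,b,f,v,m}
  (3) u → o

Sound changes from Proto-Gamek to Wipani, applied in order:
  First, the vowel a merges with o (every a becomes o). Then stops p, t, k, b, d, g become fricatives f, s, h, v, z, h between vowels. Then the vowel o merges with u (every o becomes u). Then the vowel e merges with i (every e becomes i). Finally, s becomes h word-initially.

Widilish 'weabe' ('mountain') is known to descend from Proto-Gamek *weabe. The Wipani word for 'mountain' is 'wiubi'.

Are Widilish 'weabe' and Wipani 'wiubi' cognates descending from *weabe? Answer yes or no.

no

Derive the expected Wipani reflex of *weabe:
Wipani: *weabe > weobe > weove > weuve > wiuvi  (by vowel merger, intervocalic lenition, vowel merger, vowel merger)
The regular Wipani reflex would be 'wiuvi', but the attested form is 'wiubi'. The correspondence is irregular, so they are not cognates (the Wipani form has a different source).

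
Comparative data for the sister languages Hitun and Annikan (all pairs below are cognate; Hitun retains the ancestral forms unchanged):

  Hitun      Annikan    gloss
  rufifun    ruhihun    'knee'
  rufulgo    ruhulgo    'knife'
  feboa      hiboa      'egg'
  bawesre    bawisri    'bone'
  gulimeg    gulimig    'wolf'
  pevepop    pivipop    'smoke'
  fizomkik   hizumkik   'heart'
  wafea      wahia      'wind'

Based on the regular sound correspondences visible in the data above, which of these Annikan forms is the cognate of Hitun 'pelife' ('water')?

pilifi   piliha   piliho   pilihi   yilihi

bawesre ~ bawisri, gulimeg ~ gulimig — Hitun e corresponds to Annikan i after a consonant, before a consonant other than r, m, n, p, b, f, v.
wafea ~ wahia — Hitun f corresponds to Annikan h between vowels (before a front vowel).
bawesre ~ bawisri — Hitun e corresponds to Annikan i word-finally.
Applying these to Hitun 'pelife':
  pelife → pilife   (e→i after a consonant, before a consonant other than r, m, n, p, b, f, v)
  pilife → pilihe   (f→h between vowels (before a front vowel))
  pilihe → pilihi   (e→i word-finally)
So the Annikan cognate is 'pilihi'.

pilihi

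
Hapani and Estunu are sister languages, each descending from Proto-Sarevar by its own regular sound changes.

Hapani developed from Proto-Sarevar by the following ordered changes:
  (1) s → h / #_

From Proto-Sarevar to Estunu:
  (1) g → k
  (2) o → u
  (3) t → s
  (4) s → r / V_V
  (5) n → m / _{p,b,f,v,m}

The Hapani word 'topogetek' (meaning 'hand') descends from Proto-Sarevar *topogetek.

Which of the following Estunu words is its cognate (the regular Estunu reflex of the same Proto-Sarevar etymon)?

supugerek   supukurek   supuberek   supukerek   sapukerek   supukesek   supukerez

supukerek

Estunu: *topogetek > topoketek > tupuketek > supukesek > supukerek  (by unconditioned shift, vowel merger, unconditioned shift, rhotacism)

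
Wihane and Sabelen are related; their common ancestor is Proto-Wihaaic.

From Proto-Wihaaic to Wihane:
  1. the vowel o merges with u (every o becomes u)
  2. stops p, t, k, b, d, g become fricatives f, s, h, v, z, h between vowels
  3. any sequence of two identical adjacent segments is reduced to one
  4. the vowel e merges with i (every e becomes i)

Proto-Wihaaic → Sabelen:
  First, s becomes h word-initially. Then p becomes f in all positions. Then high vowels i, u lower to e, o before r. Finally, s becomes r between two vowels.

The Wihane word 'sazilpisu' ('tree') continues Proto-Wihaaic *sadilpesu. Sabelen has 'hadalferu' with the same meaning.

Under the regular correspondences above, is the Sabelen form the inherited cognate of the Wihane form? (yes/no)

Derive the expected Sabelen reflex of *sadilpesu:
Sabelen: start from *sadilpesu.
  rule 1 (debuccalisation): sadilpesu → hadilpesu
  rule 2 (unconditioned shift): hadilpesu → hadilfesu
  rule 3: no change — hadilfesu
  rule 4 (rhotacism): hadilfesu → hadilferu
  ⇒ Sabelen hadilferu
The regular Sabelen reflex would be 'hadilferu', but the attested form is 'hadalferu'. The correspondence is irregular, so they are not cognates (the Sabelen form has a different source).

no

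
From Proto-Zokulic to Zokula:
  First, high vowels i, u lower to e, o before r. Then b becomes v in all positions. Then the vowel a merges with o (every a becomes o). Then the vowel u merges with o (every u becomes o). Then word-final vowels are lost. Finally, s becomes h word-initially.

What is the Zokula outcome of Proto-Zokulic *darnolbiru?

Zokula: start from *darnolbiru.
  rule 1 (pre-rhotic lowering): darnolbiru → darnolberu
  rule 2 (unconditioned shift): darnolberu → darnolveru
  rule 3 (vowel merger): darnolveru → dornolveru
  rule 4 (vowel merger): dornolveru → dornolvero
  rule 5 (apocope): dornolvero → dornolver
  rule 6: no change — dornolver
  ⇒ Zokula dornolver

dornolver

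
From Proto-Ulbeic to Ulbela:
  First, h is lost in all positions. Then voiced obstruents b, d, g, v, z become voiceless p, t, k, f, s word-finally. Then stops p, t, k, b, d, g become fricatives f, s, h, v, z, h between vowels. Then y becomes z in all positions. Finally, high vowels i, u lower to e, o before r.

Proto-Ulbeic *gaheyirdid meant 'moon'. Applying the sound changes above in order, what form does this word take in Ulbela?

gaezerdit

Ulbela: *gaheyirdid > gaeyirdid > gaeyirdit > gaezirdit > gaezerdit  (by h-loss, final devoicing, unconditioned shift, pre-rhotic lowering)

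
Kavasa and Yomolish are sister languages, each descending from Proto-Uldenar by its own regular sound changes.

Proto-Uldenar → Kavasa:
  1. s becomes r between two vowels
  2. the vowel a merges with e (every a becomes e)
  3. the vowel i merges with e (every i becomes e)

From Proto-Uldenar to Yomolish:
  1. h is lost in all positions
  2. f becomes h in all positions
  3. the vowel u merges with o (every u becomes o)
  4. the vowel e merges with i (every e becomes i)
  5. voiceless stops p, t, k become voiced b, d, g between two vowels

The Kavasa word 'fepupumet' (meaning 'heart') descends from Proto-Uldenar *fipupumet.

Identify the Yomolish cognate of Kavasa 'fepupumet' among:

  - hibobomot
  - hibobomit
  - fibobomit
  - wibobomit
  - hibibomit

Yomolish: start from *fipupumet.
  rule 1: no change — fipupumet
  rule 2 (unconditioned shift): fipupumet → hipupumet
  rule 3 (vowel merger): hipupumet → hipopomet
  rule 4 (vowel merger): hipopomet → hipopomit
  rule 5 (intervocalic voicing): hipopomit → hibobomit
  ⇒ Yomolish hibobomit
Only 'hibobomit' matches the regular Yomolish development of *fipupumet.

hibobomit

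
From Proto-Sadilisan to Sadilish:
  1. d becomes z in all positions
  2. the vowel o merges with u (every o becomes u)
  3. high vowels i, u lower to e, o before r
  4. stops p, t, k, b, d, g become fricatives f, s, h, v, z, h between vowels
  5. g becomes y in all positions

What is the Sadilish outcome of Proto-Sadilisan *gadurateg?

Sadilish: *gadurateg > gazurateg > gazorateg > gazoraseg > yazorasey  (by unconditioned shift, pre-rhotic lowering, intervocalic lenition, unconditioned shift)

yazorasey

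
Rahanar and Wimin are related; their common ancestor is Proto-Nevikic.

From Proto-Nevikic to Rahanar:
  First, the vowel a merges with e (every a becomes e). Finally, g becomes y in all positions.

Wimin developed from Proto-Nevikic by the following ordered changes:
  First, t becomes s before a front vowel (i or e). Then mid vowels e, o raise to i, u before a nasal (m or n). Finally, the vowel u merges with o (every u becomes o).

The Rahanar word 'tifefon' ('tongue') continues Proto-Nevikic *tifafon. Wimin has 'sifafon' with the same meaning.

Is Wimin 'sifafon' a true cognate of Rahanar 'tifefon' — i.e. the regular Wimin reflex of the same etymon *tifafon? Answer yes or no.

yes

Derive the expected Wimin reflex of *tifafon:
Wimin: start from *tifafon.
  rule 1 (palatalisation): tifafon → sifafon
  rule 2 (pre-nasal raising): sifafon → sifafun
  rule 3 (vowel merger): sifafun → sifafon
  ⇒ Wimin sifafon
Wimin 'sifafon' matches the regular reflex exactly, so the pair is cognate.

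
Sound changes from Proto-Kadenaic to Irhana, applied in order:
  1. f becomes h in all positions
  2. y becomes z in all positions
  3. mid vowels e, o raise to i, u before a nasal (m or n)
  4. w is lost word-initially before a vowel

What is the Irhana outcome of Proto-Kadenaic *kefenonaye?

Irhana: start from *kefenonaye.
  rule 1 (unconditioned shift): kefenonaye → kehenonaye
  rule 2 (unconditioned shift): kehenonaye → kehenonaze
  rule 3 (pre-nasal raising): kehenonaze → kehinunaze
  rule 4: no change — kehinunaze
  ⇒ Irhana kehinunaze

kehinunaze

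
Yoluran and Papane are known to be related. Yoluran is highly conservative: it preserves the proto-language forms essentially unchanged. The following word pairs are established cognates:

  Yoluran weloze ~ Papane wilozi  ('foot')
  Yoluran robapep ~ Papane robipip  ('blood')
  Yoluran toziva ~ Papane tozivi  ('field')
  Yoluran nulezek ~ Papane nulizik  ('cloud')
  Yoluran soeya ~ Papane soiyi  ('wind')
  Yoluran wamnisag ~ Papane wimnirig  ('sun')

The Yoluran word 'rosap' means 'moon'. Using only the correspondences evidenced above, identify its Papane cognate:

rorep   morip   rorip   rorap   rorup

rorip

wamnisag ~ wimnirig — Yoluran s corresponds to Papane r between vowels (before a back vowel).
robapep ~ robipip — Yoluran a corresponds to Papane i after a consonant, before a labial obstruent.
Applying these to Yoluran 'rosap':
  rosap → rorap   (s→r between vowels (before a back vowel))
  rorap → rorip   (a→i after a consonant, before a labial obstruent)
So the Papane cognate is 'rorip'.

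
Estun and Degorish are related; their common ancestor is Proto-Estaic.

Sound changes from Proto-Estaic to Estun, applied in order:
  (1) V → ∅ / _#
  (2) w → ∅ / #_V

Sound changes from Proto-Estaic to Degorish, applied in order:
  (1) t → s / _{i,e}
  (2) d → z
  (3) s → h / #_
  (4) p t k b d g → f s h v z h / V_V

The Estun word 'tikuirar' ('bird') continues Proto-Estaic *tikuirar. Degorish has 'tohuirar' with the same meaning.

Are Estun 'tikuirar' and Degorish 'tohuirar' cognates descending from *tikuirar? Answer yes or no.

no

Derive the expected Degorish reflex of *tikuirar:
Degorish: *tikuirar > sikuirar > hikuirar > hihuirar  (by palatalisation, debuccalisation, intervocalic lenition)
The regular Degorish reflex would be 'hihuirar', but the attested form is 'tohuirar'. The correspondence is irregular, so they are not cognates (the Degorish form has a different source).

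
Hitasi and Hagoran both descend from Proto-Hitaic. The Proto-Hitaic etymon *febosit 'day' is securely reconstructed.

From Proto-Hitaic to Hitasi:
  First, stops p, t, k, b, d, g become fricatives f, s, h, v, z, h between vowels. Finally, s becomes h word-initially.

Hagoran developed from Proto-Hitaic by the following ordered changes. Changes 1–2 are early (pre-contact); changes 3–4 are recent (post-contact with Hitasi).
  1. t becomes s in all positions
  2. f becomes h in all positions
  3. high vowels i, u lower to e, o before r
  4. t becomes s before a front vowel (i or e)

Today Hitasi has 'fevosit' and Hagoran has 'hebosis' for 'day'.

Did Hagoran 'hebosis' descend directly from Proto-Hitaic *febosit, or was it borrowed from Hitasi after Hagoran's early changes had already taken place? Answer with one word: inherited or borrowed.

inherited

If inherited, *febosit would pass through all of Hagoran's changes:
Hagoran: start from *febosit.
  rule 1 (unconditioned shift): febosit → febosis
  rule 2 (unconditioned shift): febosis → hebosis
  rule 3: no change — hebosis
  rule 4: no change — hebosis
  ⇒ Hagoran hebosis
If borrowed from Hitasi 'fevosit' after the early changes, it would undergo only the recent ones:
  rule 3 (pre-rhotic lowering): no change (fevosit)
  rule 4 (palatalisation): no change (fevosit)
  ⇒ as a loan: fevosit
Hagoran 'hebosis' matches the inherited outcome exactly, so it is an inherited cognate, not a loan.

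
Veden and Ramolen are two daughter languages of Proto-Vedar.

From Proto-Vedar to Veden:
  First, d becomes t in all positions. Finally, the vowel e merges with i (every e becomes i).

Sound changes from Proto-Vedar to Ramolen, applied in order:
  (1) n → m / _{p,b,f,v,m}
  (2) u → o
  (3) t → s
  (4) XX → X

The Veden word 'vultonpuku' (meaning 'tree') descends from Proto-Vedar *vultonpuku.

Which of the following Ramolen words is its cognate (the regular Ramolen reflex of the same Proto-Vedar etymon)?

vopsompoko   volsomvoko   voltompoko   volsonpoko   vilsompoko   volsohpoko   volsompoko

Ramolen: *vultonpuku
  vultonpuku → vultompuku   [nasal place assimilation]
  vultompuku → voltompoko   [vowel merger]
  voltompoko → volsompoko   [unconditioned shift]
  volsompoko (rule 4 does not apply)
  giving Ramolen volsompoko.
Only 'volsompoko' matches the regular Ramolen development of *vultonpuku.

volsompoko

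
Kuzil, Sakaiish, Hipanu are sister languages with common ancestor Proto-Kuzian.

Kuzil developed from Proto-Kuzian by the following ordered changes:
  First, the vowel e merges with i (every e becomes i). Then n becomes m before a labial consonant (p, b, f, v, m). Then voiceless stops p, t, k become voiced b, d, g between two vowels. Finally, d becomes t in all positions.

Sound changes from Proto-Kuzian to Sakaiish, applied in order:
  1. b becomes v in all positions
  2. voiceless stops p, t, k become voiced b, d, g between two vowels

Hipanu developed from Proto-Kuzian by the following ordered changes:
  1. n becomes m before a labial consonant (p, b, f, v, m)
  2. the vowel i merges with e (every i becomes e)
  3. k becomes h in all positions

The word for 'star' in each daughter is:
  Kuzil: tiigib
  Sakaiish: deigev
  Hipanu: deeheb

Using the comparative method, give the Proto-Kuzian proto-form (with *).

Position 3: Kuzil has i, Sakaiish has i, Hipanu has e. Sakaiish preserves i here (none of its changes turn any other segment into i), so the proto-segment is *i.
Position 4: Kuzil has g, Sakaiish has g, Hipanu has h. Taking the neighbouring segments as reconstructed: Kuzil g could go back to *k or *g; Sakaiish g could go back to *k or *g; Hipanu h could go back to *k or *h — the one source consistent with every daughter is *k.
Continuing position by position gives *deikeb; check it forward:
Kuzil: *deikeb > diikib > diigib > tiigib  (by vowel merger, intervocalic voicing, unconditioned shift)
Sakaiish: start from *deikeb.
  rule 1 (unconditioned shift): deikeb → deikev
  rule 2 (intervocalic voicing): deikev → deigev
  ⇒ Sakaiish deigev
Hipanu: *deikeb > deekeb > deeheb  (by vowel merger, unconditioned shift)
*deikeb is the unique common source.

*deikeb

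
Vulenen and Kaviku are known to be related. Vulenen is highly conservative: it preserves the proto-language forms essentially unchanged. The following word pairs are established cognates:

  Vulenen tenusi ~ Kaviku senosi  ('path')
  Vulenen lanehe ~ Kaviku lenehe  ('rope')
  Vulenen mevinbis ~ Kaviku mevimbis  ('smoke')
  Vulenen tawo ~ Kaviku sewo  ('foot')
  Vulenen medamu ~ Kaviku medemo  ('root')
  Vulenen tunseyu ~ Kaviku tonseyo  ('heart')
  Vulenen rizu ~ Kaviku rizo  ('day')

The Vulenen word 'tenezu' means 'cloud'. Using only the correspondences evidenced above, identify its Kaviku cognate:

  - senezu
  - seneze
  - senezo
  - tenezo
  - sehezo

tenusi ~ senosi — Vulenen t corresponds to Kaviku s word-initially before a front vowel.
medamu ~ medemo, tunseyu ~ tonseyo — Vulenen u corresponds to Kaviku o word-finally.
Applying these to Vulenen 'tenezu':
  tenezu → senezu   (t→s word-initially before a front vowel)
  senezu → senezo   (u→o word-finally)
So the Kaviku cognate is 'senezo'.

senezo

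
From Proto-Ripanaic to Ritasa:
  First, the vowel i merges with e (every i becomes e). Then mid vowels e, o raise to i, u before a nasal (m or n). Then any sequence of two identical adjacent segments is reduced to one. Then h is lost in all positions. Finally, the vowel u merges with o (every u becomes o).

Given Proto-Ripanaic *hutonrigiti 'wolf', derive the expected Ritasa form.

Ritasa: *hutonrigiti
  hutonrigiti → hutonregete   [vowel merger]
  hutonregete → hutunregete   [pre-nasal raising]
  hutunregete (rule 3 does not apply)
  hutunregete → utunregete   [h-loss]
  utunregete → otonregete   [vowel merger]
  giving Ritasa otonregete.

otonregete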